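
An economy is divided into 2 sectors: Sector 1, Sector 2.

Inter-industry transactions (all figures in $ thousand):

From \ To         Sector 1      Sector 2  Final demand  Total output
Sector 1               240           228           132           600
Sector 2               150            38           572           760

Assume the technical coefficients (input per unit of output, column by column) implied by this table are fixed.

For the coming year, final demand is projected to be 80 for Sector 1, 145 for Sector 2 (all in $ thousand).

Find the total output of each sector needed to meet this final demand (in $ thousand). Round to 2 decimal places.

x_1 = 241.41, x_2 = 216.16

Technical coefficients a_ij = z_ij / X_j:
  a_11 = 240/600 = 0.40, a_21 = 150/600 = 0.25
  a_12 = 228/760 = 0.30, a_22 = 38/760 = 0.05
I − A =
  [   0.60    -0.30]
  [  -0.25     0.95]
det(I−A) = (0.60)(0.95) − (-0.30)(-0.25) = 0.4950
adj(I−A) = [[0.95, 0.30], [0.25, 0.60]]
(I − A)⁻¹ = adj(I−A) / det(I−A) ≈
  [   1.9192     0.6061]
  [   0.5051     1.2121]
x = (I − A)⁻¹ d = adj(I−A)·d / det(I−A), with det(I−A) = 0.4950:
  x_1 = (0.95·80 + 0.30·145) / 0.4950 = 119.50 / 0.4950 ≈ 241.41
  x_2 = (0.25·80 + 0.60·145) / 0.4950 = 107.00 / 0.4950 ≈ 216.16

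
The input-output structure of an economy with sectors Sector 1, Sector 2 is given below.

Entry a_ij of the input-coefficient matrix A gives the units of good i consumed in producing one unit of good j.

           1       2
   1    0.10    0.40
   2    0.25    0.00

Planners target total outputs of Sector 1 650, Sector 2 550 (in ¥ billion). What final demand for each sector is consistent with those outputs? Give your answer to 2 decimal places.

I − A =
  [   0.90    -0.40]
  [  -0.25     1.00]
d = (I − A) x:
  d_1 = (+0.90)·650 + (-0.40)·550 = 365.00
  d_2 = (-0.25)·650 + (+1.00)·550 = 387.50

d_1 = 365.00, d_2 = 387.50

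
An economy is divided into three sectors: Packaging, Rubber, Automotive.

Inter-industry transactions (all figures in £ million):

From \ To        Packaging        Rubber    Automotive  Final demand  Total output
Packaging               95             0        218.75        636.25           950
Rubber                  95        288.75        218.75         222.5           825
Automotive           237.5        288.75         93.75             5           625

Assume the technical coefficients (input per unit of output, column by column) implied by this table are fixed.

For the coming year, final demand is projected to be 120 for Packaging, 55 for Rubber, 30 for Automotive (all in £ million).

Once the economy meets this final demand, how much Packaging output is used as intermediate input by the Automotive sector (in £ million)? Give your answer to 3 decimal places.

z_13 = 64.495

Technical coefficients a_ij = z_ij / X_j:
  a_11 = 95/950 = 0.10, a_21 = 95/950 = 0.10, a_31 = 237.5/950 = 0.25
  a_12 = 0/825 = 0.00, a_22 = 288.75/825 = 0.35, a_32 = 288.75/825 = 0.35
  a_13 = 218.75/625 = 0.35, a_23 = 218.75/625 = 0.35, a_33 = 93.75/625 = 0.15
I − A =
  [   0.90     0.00    -0.35]
  [  -0.10     0.65    -0.35]
  [  -0.25    -0.35     0.85]
Cofactors of I−A, C_ij = (−1)^(i+j)·(minor ij) (rows/columns in the sector order above):
  C_11 = (0.65)(0.85) − (-0.35)(-0.35) = 0.4300
  C_12 = −[(-0.10)(0.85) − (-0.35)(-0.25)] = 0.1725
  C_13 = (-0.10)(-0.35) − (0.65)(-0.25) = 0.1975
  C_21 = −[(0.00)(0.85) − (-0.35)(-0.35)] = 0.1225
  C_22 = (0.90)(0.85) − (-0.35)(-0.25) = 0.6775
  C_23 = −[(0.90)(-0.35) − (0.00)(-0.25)] = 0.3150
  C_31 = (0.00)(-0.35) − (-0.35)(0.65) = 0.2275
  C_32 = −[(0.90)(-0.35) − (-0.35)(-0.10)] = 0.3500
  C_33 = (0.90)(0.65) − (0.00)(-0.10) = 0.5850
det(I−A) = Σ_j (I−A)_1j·C_1j = (0.90)(0.4300) + (0.00)(0.1725) + (-0.35)(0.1975) = 0.317875
adj(I−A) = Cᵀ =
  [ 0.4300   0.1225   0.2275]
  [ 0.1725   0.6775   0.3500]
  [ 0.1975   0.3150   0.5850]
(I − A)⁻¹ = adj(I−A) / det(I−A) ≈
  [   1.3527     0.3854     0.7157]
  [   0.5427     2.1313     1.1011]
  [   0.6213     0.9910     1.8403]
First solve x = (I − A)⁻¹ d = adj(I−A)·d / det(I−A); in particular x_3 = (0.1975·120 + 0.3150·55 + 0.5850·30) / 0.317875 = 58.575 / 0.317875 ≈ 184.27055.
Intermediate flow from 1 to 3: z_13 = a_13 · x_3 = 0.35 × 58.575 / 0.317875 = 20.50125 / 0.317875 ≈ 64.495.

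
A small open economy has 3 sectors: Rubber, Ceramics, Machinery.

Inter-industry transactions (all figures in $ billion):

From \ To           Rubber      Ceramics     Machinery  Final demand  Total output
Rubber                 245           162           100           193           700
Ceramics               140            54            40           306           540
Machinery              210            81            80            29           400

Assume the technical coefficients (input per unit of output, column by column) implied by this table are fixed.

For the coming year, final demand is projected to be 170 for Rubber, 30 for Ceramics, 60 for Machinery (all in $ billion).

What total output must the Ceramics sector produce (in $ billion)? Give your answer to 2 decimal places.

Technical coefficients a_ij = z_ij / X_j:
  a_11 = 245/700 = 0.35, a_21 = 140/700 = 0.20, a_31 = 210/700 = 0.30
  a_12 = 162/540 = 0.30, a_22 = 54/540 = 0.10, a_32 = 81/540 = 0.15
  a_13 = 100/400 = 0.25, a_23 = 40/400 = 0.10, a_33 = 80/400 = 0.20
I − A =
  [   0.65    -0.30    -0.25]
  [  -0.20     0.90    -0.10]
  [  -0.30    -0.15     0.80]
Cofactors of I−A, C_ij = (−1)^(i+j)·(minor ij) (rows/columns in the sector order above):
  C_11 = (0.90)(0.80) − (-0.10)(-0.15) = 0.7050
  C_12 = −[(-0.20)(0.80) − (-0.10)(-0.30)] = 0.1900
  C_13 = (-0.20)(-0.15) − (0.90)(-0.30) = 0.3000
  C_21 = −[(-0.30)(0.80) − (-0.25)(-0.15)] = 0.2775
  C_22 = (0.65)(0.80) − (-0.25)(-0.30) = 0.4450
  C_23 = −[(0.65)(-0.15) − (-0.30)(-0.30)] = 0.1875
  C_31 = (-0.30)(-0.10) − (-0.25)(0.90) = 0.2550
  C_32 = −[(0.65)(-0.10) − (-0.25)(-0.20)] = 0.1150
  C_33 = (0.65)(0.90) − (-0.30)(-0.20) = 0.5250
det(I−A) = Σ_j (I−A)_1j·C_1j = (0.65)(0.7050) + (-0.30)(0.1900) + (-0.25)(0.3000) = 0.32625
adj(I−A) = Cᵀ =
  [ 0.7050   0.2775   0.2550]
  [ 0.1900   0.4450   0.1150]
  [ 0.3000   0.1875   0.5250]
(I − A)⁻¹ = adj(I−A) / det(I−A) ≈
  [   2.1609     0.8506     0.7816]
  [   0.5824     1.3640     0.3525]
  [   0.9195     0.5747     1.6092]
x = (I − A)⁻¹ d = adj(I−A)·d / det(I−A), with det(I−A) = 0.32625:
  x_1 = (0.7050·170 + 0.2775·30 + 0.2550·60) / 0.32625 = 143.475 / 0.32625 ≈ 439.77
  x_2 = (0.1900·170 + 0.4450·30 + 0.1150·60) / 0.32625 = 52.55 / 0.32625 ≈ 161.07
  x_3 = (0.3000·170 + 0.1875·30 + 0.5250·60) / 0.32625 = 88.125 / 0.32625 ≈ 270.11

x_2 = 161.07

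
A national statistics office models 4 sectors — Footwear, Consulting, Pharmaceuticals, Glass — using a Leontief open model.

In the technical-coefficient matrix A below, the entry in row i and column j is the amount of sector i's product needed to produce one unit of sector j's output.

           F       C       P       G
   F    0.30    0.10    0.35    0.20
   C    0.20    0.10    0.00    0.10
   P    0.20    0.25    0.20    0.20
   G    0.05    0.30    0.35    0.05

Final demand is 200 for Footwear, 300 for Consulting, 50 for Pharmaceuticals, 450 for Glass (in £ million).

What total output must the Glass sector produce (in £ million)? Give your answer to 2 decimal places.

I − A =
  [   0.70    -0.10    -0.35    -0.20]
  [  -0.20     0.90     0.00    -0.10]
  [  -0.20    -0.25     0.80    -0.20]
  [  -0.05    -0.30    -0.35     0.95]
Compute the cofactors C_ij = (−1)^(i+j)·(3×3 minor ij) of I−A; the adjugate is their transpose:
adj(I−A) = Cᵀ =
  [ 0.588250   0.238625   0.355250   0.223750]
  [ 0.149000   0.391000   0.106750   0.095000]
  [ 0.234750   0.237750   0.537000   0.187500]
  [ 0.164500   0.223625   0.250250   0.407500]
det(I−A) = Σ_j (I−A)_1j·C_1j = (0.70)(0.588250) + (-0.10)(0.149000) + (-0.35)(0.234750) + (-0.20)(0.164500) = 0.2818125
(I − A)⁻¹ = adj(I−A) / det(I−A) ≈
  [   2.0874     0.8468     1.2606     0.7940]
  [   0.5287     1.3874     0.3788     0.3371]
  [   0.8330     0.8436     1.9055     0.6653]
  [   0.5837     0.7935     0.8880     1.4460]
x = (I − A)⁻¹ d = adj(I−A)·d / det(I−A), with det(I−A) = 0.2818125:
  x_F = (0.588250·200 + 0.238625·300 + 0.355250·50 + 0.223750·450) / 0.2818125 = 307.6875 / 0.2818125 ≈ 1091.82
  x_C = (0.149000·200 + 0.391000·300 + 0.106750·50 + 0.095000·450) / 0.2818125 = 195.1875 / 0.2818125 ≈ 692.61
  x_P = (0.234750·200 + 0.237750·300 + 0.537000·50 + 0.187500·450) / 0.2818125 = 229.50 / 0.2818125 ≈ 814.37
  x_G = (0.164500·200 + 0.223625·300 + 0.250250·50 + 0.407500·450) / 0.2818125 = 295.875 / 0.2818125 ≈ 1049.90

x_G = 1049.90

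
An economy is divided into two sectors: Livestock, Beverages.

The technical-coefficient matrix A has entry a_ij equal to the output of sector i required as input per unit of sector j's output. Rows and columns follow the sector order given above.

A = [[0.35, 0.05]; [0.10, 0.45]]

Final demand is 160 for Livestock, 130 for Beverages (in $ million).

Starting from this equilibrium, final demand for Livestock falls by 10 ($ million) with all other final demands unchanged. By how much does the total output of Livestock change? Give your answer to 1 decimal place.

Δx_1 = -15.6

I − A =
  [   0.65    -0.05]
  [  -0.10     0.55]
det(I−A) = (0.65)(0.55) − (-0.05)(-0.10) = 0.3525
adj(I−A) = [[0.55, 0.05], [0.10, 0.65]]
(I − A)⁻¹ = adj(I−A) / det(I−A) ≈
  [   1.5603     0.1418]
  [   0.2837     1.8440]
Δx = (I − A)⁻¹ Δd with Δd having -10 in the Livestock component and 0 elsewhere.
So Δx_1 = L_11 · (-10), where L_11 = adj(I−A)_11 / det(I−A) = 0.55 / 0.3525.
Δx_1 = 0.55 × (-10) / 0.3525 = -5.50 / 0.3525 ≈ -15.6.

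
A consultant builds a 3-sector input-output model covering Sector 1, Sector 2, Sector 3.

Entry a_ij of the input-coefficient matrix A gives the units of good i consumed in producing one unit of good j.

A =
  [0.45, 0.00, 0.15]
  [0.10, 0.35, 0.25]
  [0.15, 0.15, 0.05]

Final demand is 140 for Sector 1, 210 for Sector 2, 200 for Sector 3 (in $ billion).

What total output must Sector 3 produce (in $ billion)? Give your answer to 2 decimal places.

x_3 = 346.13

I − A =
  [   0.55     0.00    -0.15]
  [  -0.10     0.65    -0.25]
  [  -0.15    -0.15     0.95]
Cofactors of I−A, C_ij = (−1)^(i+j)·(minor ij) (rows/columns in the sector order above):
  C_11 = (0.65)(0.95) − (-0.25)(-0.15) = 0.5800
  C_12 = −[(-0.10)(0.95) − (-0.25)(-0.15)] = 0.1325
  C_13 = (-0.10)(-0.15) − (0.65)(-0.15) = 0.1125
  C_21 = −[(0.00)(0.95) − (-0.15)(-0.15)] = 0.0225
  C_22 = (0.55)(0.95) − (-0.15)(-0.15) = 0.5000
  C_23 = −[(0.55)(-0.15) − (0.00)(-0.15)] = 0.0825
  C_31 = (0.00)(-0.25) − (-0.15)(0.65) = 0.0975
  C_32 = −[(0.55)(-0.25) − (-0.15)(-0.10)] = 0.1525
  C_33 = (0.55)(0.65) − (0.00)(-0.10) = 0.3575
det(I−A) = Σ_j (I−A)_1j·C_1j = (0.55)(0.5800) + (0.00)(0.1325) + (-0.15)(0.1125) = 0.302125
adj(I−A) = Cᵀ =
  [ 0.5800   0.0225   0.0975]
  [ 0.1325   0.5000   0.1525]
  [ 0.1125   0.0825   0.3575]
(I − A)⁻¹ = adj(I−A) / det(I−A) ≈
  [   1.9197     0.0745     0.3227]
  [   0.4386     1.6549     0.5048]
  [   0.3724     0.2731     1.1833]
x = (I − A)⁻¹ d = adj(I−A)·d / det(I−A), with det(I−A) = 0.302125:
  x_1 = (0.5800·140 + 0.0225·210 + 0.0975·200) / 0.302125 = 105.425 / 0.302125 ≈ 348.94
  x_2 = (0.1325·140 + 0.5000·210 + 0.1525·200) / 0.302125 = 154.05 / 0.302125 ≈ 509.89
  x_3 = (0.1125·140 + 0.0825·210 + 0.3575·200) / 0.302125 = 104.575 / 0.302125 ≈ 346.13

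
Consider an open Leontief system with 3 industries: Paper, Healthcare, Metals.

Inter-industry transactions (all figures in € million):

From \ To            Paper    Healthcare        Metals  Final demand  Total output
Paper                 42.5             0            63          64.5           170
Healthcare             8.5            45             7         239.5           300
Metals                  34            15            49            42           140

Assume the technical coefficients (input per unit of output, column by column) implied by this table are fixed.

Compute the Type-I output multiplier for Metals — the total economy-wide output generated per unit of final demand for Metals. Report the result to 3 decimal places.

Technical coefficients a_ij = z_ij / X_j:
  a_11 = 42.5/170 = 0.25, a_21 = 8.5/170 = 0.05, a_31 = 34/170 = 0.20
  a_12 = 0/300 = 0.00, a_22 = 45/300 = 0.15, a_32 = 15/300 = 0.05
  a_13 = 63/140 = 0.45, a_23 = 7/140 = 0.05, a_33 = 49/140 = 0.35
I − A =
  [   0.75     0.00    -0.45]
  [  -0.05     0.85    -0.05]
  [  -0.20    -0.05     0.65]
Cofactors of I−A, C_ij = (−1)^(i+j)·(minor ij) (rows/columns in the sector order above):
  C_11 = (0.85)(0.65) − (-0.05)(-0.05) = 0.5500
  C_12 = −[(-0.05)(0.65) − (-0.05)(-0.20)] = 0.0425
  C_13 = (-0.05)(-0.05) − (0.85)(-0.20) = 0.1725
  C_21 = −[(0.00)(0.65) − (-0.45)(-0.05)] = 0.0225
  C_22 = (0.75)(0.65) − (-0.45)(-0.20) = 0.3975
  C_23 = −[(0.75)(-0.05) − (0.00)(-0.20)] = 0.0375
  C_31 = (0.00)(-0.05) − (-0.45)(0.85) = 0.3825
  C_32 = −[(0.75)(-0.05) − (-0.45)(-0.05)] = 0.0600
  C_33 = (0.75)(0.85) − (0.00)(-0.05) = 0.6375
det(I−A) = Σ_j (I−A)_1j·C_1j = (0.75)(0.5500) + (0.00)(0.0425) + (-0.45)(0.1725) = 0.334875
adj(I−A) = Cᵀ =
  [ 0.5500   0.0225   0.3825]
  [ 0.0425   0.3975   0.0600]
  [ 0.1725   0.0375   0.6375]
(I − A)⁻¹ = adj(I−A) / det(I−A) ≈
  [   1.6424     0.0672     1.1422]
  [   0.1269     1.1870     0.1792]
  [   0.5151     0.1120     1.9037]
The output multiplier for sector j is the column-j sum of the Leontief inverse (I − A)⁻¹ = adj(I−A) / det(I−A).
Column 3 of adj(I−A): (0.3825, 0.0600, 0.6375); det(I−A) = 0.334875.
m_3 = (0.3825 + 0.0600 + 0.6375) / 0.334875 = 1.08 / 0.334875 ≈ 3.225.

m_3 = 3.225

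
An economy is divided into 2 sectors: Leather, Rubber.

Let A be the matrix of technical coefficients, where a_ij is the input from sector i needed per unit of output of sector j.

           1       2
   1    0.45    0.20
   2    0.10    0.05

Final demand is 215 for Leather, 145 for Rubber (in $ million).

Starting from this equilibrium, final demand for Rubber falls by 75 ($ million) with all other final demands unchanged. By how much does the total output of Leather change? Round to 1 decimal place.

Δx_1 = -29.9

I − A =
  [   0.55    -0.20]
  [  -0.10     0.95]
det(I−A) = (0.55)(0.95) − (-0.20)(-0.10) = 0.5025
adj(I−A) = [[0.95, 0.20], [0.10, 0.55]]
(I − A)⁻¹ = adj(I−A) / det(I−A) ≈
  [   1.8905     0.3980]
  [   0.1990     1.0945]
Δx = (I − A)⁻¹ Δd with Δd having -75 in the Rubber component and 0 elsewhere.
So Δx_1 = L_12 · (-75), where L_12 = adj(I−A)_12 / det(I−A) = 0.20 / 0.5025.
Δx_1 = 0.20 × (-75) / 0.5025 = -15.00 / 0.5025 ≈ -29.9.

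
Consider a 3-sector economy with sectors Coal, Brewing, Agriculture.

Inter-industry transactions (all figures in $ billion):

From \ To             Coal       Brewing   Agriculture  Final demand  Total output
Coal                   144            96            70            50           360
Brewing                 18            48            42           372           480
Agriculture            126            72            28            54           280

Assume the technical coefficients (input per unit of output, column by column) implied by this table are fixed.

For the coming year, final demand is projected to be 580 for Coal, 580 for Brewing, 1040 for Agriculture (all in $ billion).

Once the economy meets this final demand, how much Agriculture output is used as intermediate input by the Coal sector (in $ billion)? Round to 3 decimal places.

z_31 = 797.140

Technical coefficients a_ij = z_ij / X_j:
  a_11 = 144/360 = 0.40, a_21 = 18/360 = 0.05, a_31 = 126/360 = 0.35
  a_12 = 96/480 = 0.20, a_22 = 48/480 = 0.10, a_32 = 72/480 = 0.15
  a_13 = 70/280 = 0.25, a_23 = 42/280 = 0.15, a_33 = 28/280 = 0.10
I − A =
  [   0.60    -0.20    -0.25]
  [  -0.05     0.90    -0.15]
  [  -0.35    -0.15     0.90]
Cofactors of I−A, C_ij = (−1)^(i+j)·(minor ij) (rows/columns in the sector order above):
  C_11 = (0.90)(0.90) − (-0.15)(-0.15) = 0.7875
  C_12 = −[(-0.05)(0.90) − (-0.15)(-0.35)] = 0.0975
  C_13 = (-0.05)(-0.15) − (0.90)(-0.35) = 0.3225
  C_21 = −[(-0.20)(0.90) − (-0.25)(-0.15)] = 0.2175
  C_22 = (0.60)(0.90) − (-0.25)(-0.35) = 0.4525
  C_23 = −[(0.60)(-0.15) − (-0.20)(-0.35)] = 0.1600
  C_31 = (-0.20)(-0.15) − (-0.25)(0.90) = 0.2550
  C_32 = −[(0.60)(-0.15) − (-0.25)(-0.05)] = 0.1025
  C_33 = (0.60)(0.90) − (-0.20)(-0.05) = 0.5300
det(I−A) = Σ_j (I−A)_1j·C_1j = (0.60)(0.7875) + (-0.20)(0.0975) + (-0.25)(0.3225) = 0.372375
adj(I−A) = Cᵀ =
  [ 0.7875   0.2175   0.2550]
  [ 0.0975   0.4525   0.1025]
  [ 0.3225   0.1600   0.5300]
(I − A)⁻¹ = adj(I−A) / det(I−A) ≈
  [   2.1148     0.5841     0.6848]
  [   0.2618     1.2152     0.2753]
  [   0.8661     0.4297     1.4233]
First solve x = (I − A)⁻¹ d = adj(I−A)·d / det(I−A); in particular x_1 = (0.7875·580 + 0.2175·580 + 0.2550·1040) / 0.372375 = 848.10 / 0.372375 ≈ 2277.54280.
Intermediate flow from 3 to 1: z_31 = a_31 · x_1 = 0.35 × 848.10 / 0.372375 = 296.835 / 0.372375 ≈ 797.140.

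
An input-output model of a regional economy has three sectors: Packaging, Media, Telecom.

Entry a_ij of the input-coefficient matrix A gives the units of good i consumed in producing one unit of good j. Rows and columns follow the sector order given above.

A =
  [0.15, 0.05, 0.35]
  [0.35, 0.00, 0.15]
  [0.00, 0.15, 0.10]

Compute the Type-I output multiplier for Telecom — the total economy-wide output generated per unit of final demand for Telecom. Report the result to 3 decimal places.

m_T = 2.023

I − A =
  [   0.85    -0.05    -0.35]
  [  -0.35     1.00    -0.15]
  [   0.00    -0.15     0.90]
Cofactors of I−A, C_ij = (−1)^(i+j)·(minor ij) (rows/columns in the sector order above):
  C_11 = (1.00)(0.90) − (-0.15)(-0.15) = 0.8775
  C_12 = −[(-0.35)(0.90) − (-0.15)(0.00)] = 0.3150
  C_13 = (-0.35)(-0.15) − (1.00)(0.00) = 0.0525
  C_21 = −[(-0.05)(0.90) − (-0.35)(-0.15)] = 0.0975
  C_22 = (0.85)(0.90) − (-0.35)(0.00) = 0.7650
  C_23 = −[(0.85)(-0.15) − (-0.05)(0.00)] = 0.1275
  C_31 = (-0.05)(-0.15) − (-0.35)(1.00) = 0.3575
  C_32 = −[(0.85)(-0.15) − (-0.35)(-0.35)] = 0.2500
  C_33 = (0.85)(1.00) − (-0.05)(-0.35) = 0.8325
det(I−A) = Σ_j (I−A)_1j·C_1j = (0.85)(0.8775) + (-0.05)(0.3150) + (-0.35)(0.0525) = 0.71175
adj(I−A) = Cᵀ =
  [ 0.8775   0.0975   0.3575]
  [ 0.3150   0.7650   0.2500]
  [ 0.0525   0.1275   0.8325]
(I − A)⁻¹ = adj(I−A) / det(I−A) ≈
  [   1.2329     0.1370     0.5023]
  [   0.4426     1.0748     0.3512]
  [   0.0738     0.1791     1.1697]
The output multiplier for sector j is the column-j sum of the Leontief inverse (I − A)⁻¹ = adj(I−A) / det(I−A).
Column T of adj(I−A): (0.3575, 0.2500, 0.8325); det(I−A) = 0.71175.
m_T = (0.3575 + 0.2500 + 0.8325) / 0.71175 = 1.44 / 0.71175 ≈ 2.023.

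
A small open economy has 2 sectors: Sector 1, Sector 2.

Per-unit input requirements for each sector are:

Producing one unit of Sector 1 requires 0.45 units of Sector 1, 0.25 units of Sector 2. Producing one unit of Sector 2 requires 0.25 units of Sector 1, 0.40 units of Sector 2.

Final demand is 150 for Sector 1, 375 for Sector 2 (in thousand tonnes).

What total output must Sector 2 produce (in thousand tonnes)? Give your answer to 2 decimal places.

I − A =
  [   0.55    -0.25]
  [  -0.25     0.60]
det(I−A) = (0.55)(0.60) − (-0.25)(-0.25) = 0.2675
adj(I−A) = [[0.60, 0.25], [0.25, 0.55]]
(I − A)⁻¹ = adj(I−A) / det(I−A) ≈
  [   2.2430     0.9346]
  [   0.9346     2.0561]
x = (I − A)⁻¹ d = adj(I−A)·d / det(I−A), with det(I−A) = 0.2675:
  x_1 = (0.60·150 + 0.25·375) / 0.2675 = 183.75 / 0.2675 ≈ 686.92
  x_2 = (0.25·150 + 0.55·375) / 0.2675 = 243.75 / 0.2675 ≈ 911.21

x_2 = 911.21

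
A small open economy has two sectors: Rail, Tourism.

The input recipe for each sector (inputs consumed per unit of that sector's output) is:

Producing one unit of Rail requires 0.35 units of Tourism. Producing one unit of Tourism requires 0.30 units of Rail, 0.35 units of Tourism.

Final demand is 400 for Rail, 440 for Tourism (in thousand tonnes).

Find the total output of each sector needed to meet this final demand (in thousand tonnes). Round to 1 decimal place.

x_1 = 719.3, x_2 = 1064.2

I − A =
  [   1.00    -0.30]
  [  -0.35     0.65]
det(I−A) = (1.00)(0.65) − (-0.30)(-0.35) = 0.5450
adj(I−A) = [[0.65, 0.30], [0.35, 1.00]]
(I − A)⁻¹ = adj(I−A) / det(I−A) ≈
  [   1.1927     0.5505]
  [   0.6422     1.8349]
x = (I − A)⁻¹ d = adj(I−A)·d / det(I−A), with det(I−A) = 0.5450:
  x_1 = (0.65·400 + 0.30·440) / 0.5450 = 392.00 / 0.5450 ≈ 719.3
  x_2 = (0.35·400 + 1.00·440) / 0.5450 = 580.00 / 0.5450 ≈ 1064.2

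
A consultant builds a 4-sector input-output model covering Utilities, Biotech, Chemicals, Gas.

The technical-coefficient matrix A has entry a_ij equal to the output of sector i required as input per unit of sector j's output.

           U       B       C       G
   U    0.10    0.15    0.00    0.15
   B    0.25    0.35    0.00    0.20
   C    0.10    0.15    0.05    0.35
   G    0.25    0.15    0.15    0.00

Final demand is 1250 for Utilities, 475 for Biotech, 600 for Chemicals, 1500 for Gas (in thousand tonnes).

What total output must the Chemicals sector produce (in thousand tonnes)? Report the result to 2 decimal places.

I − A =
  [   0.90    -0.15     0.00    -0.15]
  [  -0.25     0.65     0.00    -0.20]
  [  -0.10    -0.15     0.95    -0.35]
  [  -0.25    -0.15    -0.15     1.00]
Compute the cofactors C_ij = (−1)^(i+j)·(3×3 minor ij) of I−A; the adjugate is their transpose:
adj(I−A) = Cᵀ =
  [ 0.550375   0.159375   0.019125   0.121125]
  [ 0.274875   0.769875   0.032625   0.206625]
  [ 0.177000   0.207000   0.483000   0.237000]
  [ 0.205375   0.186375   0.082125   0.520125]
det(I−A) = Σ_j (I−A)_1j·C_1j = (0.90)(0.550375) + (-0.15)(0.274875) + (0.00)(0.177000) + (-0.15)(0.205375) = 0.4233
(I − A)⁻¹ = adj(I−A) / det(I−A) ≈
  [   1.3002     0.3765     0.0452     0.2861]
  [   0.6494     1.8187     0.0771     0.4881]
  [   0.4181     0.4890     1.1410     0.5599]
  [   0.4852     0.4403     0.1940     1.2287]
x = (I − A)⁻¹ d = adj(I−A)·d / det(I−A), with det(I−A) = 0.4233:
  x_U = (0.550375·1250 + 0.159375·475 + 0.019125·600 + 0.121125·1500) / 0.4233 = 956.834375 / 0.4233 ≈ 2260.42
  x_B = (0.274875·1250 + 0.769875·475 + 0.032625·600 + 0.206625·1500) / 0.4233 = 1038.796875 / 0.4233 ≈ 2454.04
  x_C = (0.177000·1250 + 0.207000·475 + 0.483000·600 + 0.237000·1500) / 0.4233 = 964.875 / 0.4233 ≈ 2279.41
  x_G = (0.205375·1250 + 0.186375·475 + 0.082125·600 + 0.520125·1500) / 0.4233 = 1174.709375 / 0.4233 ≈ 2775.12

x_C = 2279.41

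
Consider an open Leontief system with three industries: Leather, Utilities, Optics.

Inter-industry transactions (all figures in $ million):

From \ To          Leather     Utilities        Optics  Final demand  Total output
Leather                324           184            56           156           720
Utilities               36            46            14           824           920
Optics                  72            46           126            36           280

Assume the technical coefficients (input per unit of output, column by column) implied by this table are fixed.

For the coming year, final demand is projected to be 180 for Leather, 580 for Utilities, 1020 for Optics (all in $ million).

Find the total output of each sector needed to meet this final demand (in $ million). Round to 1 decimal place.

Technical coefficients a_ij = z_ij / X_j:
  a_LL = 324/720 = 0.45, a_UL = 36/720 = 0.05, a_OL = 72/720 = 0.10
  a_LU = 184/920 = 0.20, a_UU = 46/920 = 0.05, a_OU = 46/920 = 0.05
  a_LO = 56/280 = 0.20, a_UO = 14/280 = 0.05, a_OO = 126/280 = 0.45
I − A =
  [   0.55    -0.20    -0.20]
  [  -0.05     0.95    -0.05]
  [  -0.10    -0.05     0.55]
Cofactors of I−A, C_ij = (−1)^(i+j)·(minor ij) (rows/columns in the sector order above):
  C_11 = (0.95)(0.55) − (-0.05)(-0.05) = 0.5200
  C_12 = −[(-0.05)(0.55) − (-0.05)(-0.10)] = 0.0325
  C_13 = (-0.05)(-0.05) − (0.95)(-0.10) = 0.0975
  C_21 = −[(-0.20)(0.55) − (-0.20)(-0.05)] = 0.1200
  C_22 = (0.55)(0.55) − (-0.20)(-0.10) = 0.2825
  C_23 = −[(0.55)(-0.05) − (-0.20)(-0.10)] = 0.0475
  C_31 = (-0.20)(-0.05) − (-0.20)(0.95) = 0.2000
  C_32 = −[(0.55)(-0.05) − (-0.20)(-0.05)] = 0.0375
  C_33 = (0.55)(0.95) − (-0.20)(-0.05) = 0.5125
det(I−A) = Σ_j (I−A)_1j·C_1j = (0.55)(0.5200) + (-0.20)(0.0325) + (-0.20)(0.0975) = 0.2600
adj(I−A) = Cᵀ =
  [ 0.5200   0.1200   0.2000]
  [ 0.0325   0.2825   0.0375]
  [ 0.0975   0.0475   0.5125]
(I − A)⁻¹ = adj(I−A) / det(I−A) ≈
  [   2.0000     0.4615     0.7692]
  [   0.1250     1.0865     0.1442]
  [   0.3750     0.1827     1.9712]
x = (I − A)⁻¹ d = adj(I−A)·d / det(I−A), with det(I−A) = 0.2600:
  x_L = (0.5200·180 + 0.1200·580 + 0.2000·1020) / 0.2600 = 367.20 / 0.2600 ≈ 1412.3
  x_U = (0.0325·180 + 0.2825·580 + 0.0375·1020) / 0.2600 = 207.95 / 0.2600 ≈ 799.8
  x_O = (0.0975·180 + 0.0475·580 + 0.5125·1020) / 0.2600 = 567.85 / 0.2600 ≈ 2184.0

x_L = 1412.3, x_U = 799.8, x_O = 2184.0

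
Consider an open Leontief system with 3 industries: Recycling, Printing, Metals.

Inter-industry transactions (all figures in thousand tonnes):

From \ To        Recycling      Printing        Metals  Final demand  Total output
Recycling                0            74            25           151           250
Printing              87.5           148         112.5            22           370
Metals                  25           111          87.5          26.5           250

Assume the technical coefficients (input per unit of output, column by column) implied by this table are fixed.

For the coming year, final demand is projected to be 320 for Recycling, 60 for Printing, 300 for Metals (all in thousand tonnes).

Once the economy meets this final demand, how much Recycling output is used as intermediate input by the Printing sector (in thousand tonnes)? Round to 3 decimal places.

Technical coefficients a_ij = z_ij / X_j:
  a_11 = 0/250 = 0.00, a_21 = 87.5/250 = 0.35, a_31 = 25/250 = 0.10
  a_12 = 74/370 = 0.20, a_22 = 148/370 = 0.40, a_32 = 111/370 = 0.30
  a_13 = 25/250 = 0.10, a_23 = 112.5/250 = 0.45, a_33 = 87.5/250 = 0.35
I − A =
  [   1.00    -0.20    -0.10]
  [  -0.35     0.60    -0.45]
  [  -0.10    -0.30     0.65]
Cofactors of I−A, C_ij = (−1)^(i+j)·(minor ij) (rows/columns in the sector order above):
  C_11 = (0.60)(0.65) − (-0.45)(-0.30) = 0.2550
  C_12 = −[(-0.35)(0.65) − (-0.45)(-0.10)] = 0.2725
  C_13 = (-0.35)(-0.30) − (0.60)(-0.10) = 0.1650
  C_21 = −[(-0.20)(0.65) − (-0.10)(-0.30)] = 0.1600
  C_22 = (1.00)(0.65) − (-0.10)(-0.10) = 0.6400
  C_23 = −[(1.00)(-0.30) − (-0.20)(-0.10)] = 0.3200
  C_31 = (-0.20)(-0.45) − (-0.10)(0.60) = 0.1500
  C_32 = −[(1.00)(-0.45) − (-0.10)(-0.35)] = 0.4850
  C_33 = (1.00)(0.60) − (-0.20)(-0.35) = 0.5300
det(I−A) = Σ_j (I−A)_1j·C_1j = (1.00)(0.2550) + (-0.20)(0.2725) + (-0.10)(0.1650) = 0.1840
adj(I−A) = Cᵀ =
  [ 0.2550   0.1600   0.1500]
  [ 0.2725   0.6400   0.4850]
  [ 0.1650   0.3200   0.5300]
(I − A)⁻¹ = adj(I−A) / det(I−A) ≈
  [   1.3859     0.8696     0.8152]
  [   1.4810     3.4783     2.6359]
  [   0.8967     1.7391     2.8804]
First solve x = (I − A)⁻¹ d = adj(I−A)·d / det(I−A); in particular x_2 = (0.2725·320 + 0.6400·60 + 0.4850·300) / 0.1840 = 271.10 / 0.1840 ≈ 1473.36957.
Intermediate flow from 1 to 2: z_12 = a_12 · x_2 = 0.20 × 271.10 / 0.1840 = 54.22 / 0.1840 ≈ 294.674.

z_12 = 294.674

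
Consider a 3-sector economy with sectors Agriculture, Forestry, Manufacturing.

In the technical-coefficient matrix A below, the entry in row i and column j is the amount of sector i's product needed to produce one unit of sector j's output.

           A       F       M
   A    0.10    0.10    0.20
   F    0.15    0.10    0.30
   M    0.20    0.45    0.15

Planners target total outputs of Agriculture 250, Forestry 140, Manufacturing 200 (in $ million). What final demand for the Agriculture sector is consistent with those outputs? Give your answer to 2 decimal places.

d_A = 171.00

I − A =
  [   0.90    -0.10    -0.20]
  [  -0.15     0.90    -0.30]
  [  -0.20    -0.45     0.85]
d = (I − A) x:
  d_A = (+0.90)·250 + (-0.10)·140 + (-0.20)·200 = 171.00
  d_F = (-0.15)·250 + (+0.90)·140 + (-0.30)·200 = 28.50
  d_M = (-0.20)·250 + (-0.45)·140 + (+0.85)·200 = 57.00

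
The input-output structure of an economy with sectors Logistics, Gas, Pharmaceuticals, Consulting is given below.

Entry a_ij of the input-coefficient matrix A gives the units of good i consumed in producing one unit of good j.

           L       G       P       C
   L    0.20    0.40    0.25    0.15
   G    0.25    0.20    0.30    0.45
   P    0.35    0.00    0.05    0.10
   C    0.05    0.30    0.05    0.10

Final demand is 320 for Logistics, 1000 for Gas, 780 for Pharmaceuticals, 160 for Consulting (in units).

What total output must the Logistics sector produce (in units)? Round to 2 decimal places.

I − A =
  [   0.80    -0.40    -0.25    -0.15]
  [  -0.25     0.80    -0.30    -0.45]
  [  -0.35     0.00     0.95    -0.10]
  [  -0.05    -0.30    -0.05     0.90]
Compute the cofactors C_ij = (−1)^(i+j)·(3×3 minor ij) of I−A; the adjugate is their transpose:
adj(I−A) = Cᵀ =
  [ 0.54275   0.39025   0.28275   0.31700]
  [ 0.33775   0.59025   0.29550   0.38425]
  [ 0.21625   0.16775   0.35175   0.15900]
  [ 0.15475   0.22775   0.13375   0.40100]
det(I−A) = Σ_j (I−A)_1j·C_1j = (0.80)(0.54275) + (-0.40)(0.33775) + (-0.25)(0.21625) + (-0.15)(0.15475) = 0.221825
(I − A)⁻¹ = adj(I−A) / det(I−A) ≈
  [   2.4467     1.7593     1.2747     1.4291]
  [   1.5226     2.6609     1.3321     1.7322]
  [   0.9749     0.7562     1.5857     0.7168]
  [   0.6976     1.0267     0.6030     1.8077]
x = (I − A)⁻¹ d = adj(I−A)·d / det(I−A), with det(I−A) = 0.221825:
  x_L = (0.54275·320 + 0.39025·1000 + 0.28275·780 + 0.31700·160) / 0.221825 = 835.195 / 0.221825 ≈ 3765.11
  x_G = (0.33775·320 + 0.59025·1000 + 0.29550·780 + 0.38425·160) / 0.221825 = 990.30 / 0.221825 ≈ 4464.33
  x_P = (0.21625·320 + 0.16775·1000 + 0.35175·780 + 0.15900·160) / 0.221825 = 536.755 / 0.221825 ≈ 2419.72
  x_C = (0.15475·320 + 0.22775·1000 + 0.13375·780 + 0.40100·160) / 0.221825 = 445.755 / 0.221825 ≈ 2009.49

x_L = 3765.11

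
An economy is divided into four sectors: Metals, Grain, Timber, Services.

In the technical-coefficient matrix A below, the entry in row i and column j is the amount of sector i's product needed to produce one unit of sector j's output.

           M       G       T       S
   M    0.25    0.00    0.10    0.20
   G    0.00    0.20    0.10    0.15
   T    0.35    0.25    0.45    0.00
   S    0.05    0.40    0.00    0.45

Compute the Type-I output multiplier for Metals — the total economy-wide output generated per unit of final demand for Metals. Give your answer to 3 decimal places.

m_M = 3.081

I − A =
  [   0.75     0.00    -0.10    -0.20]
  [   0.00     0.80    -0.10    -0.15]
  [  -0.35    -0.25     0.55     0.00]
  [  -0.05    -0.40     0.00     0.55]
Compute the cofactors C_ij = (−1)^(i+j)·(3×3 minor ij) of I−A; the adjugate is their transpose:
adj(I−A) = Cᵀ =
  [ 0.195250   0.057750   0.046000   0.086750]
  [ 0.023375   0.202125   0.041000   0.063625]
  [ 0.134875   0.128625   0.277000   0.084125]
  [ 0.034750   0.152250   0.034000   0.283250]
det(I−A) = Σ_j (I−A)_1j·C_1j = (0.75)(0.195250) + (0.00)(0.023375) + (-0.10)(0.134875) + (-0.20)(0.034750) = 0.1260
(I − A)⁻¹ = adj(I−A) / det(I−A) ≈
  [   1.5496     0.4583     0.3651     0.6885]
  [   0.1855     1.6042     0.3254     0.5050]
  [   1.0704     1.0208     2.1984     0.6677]
  [   0.2758     1.2083     0.2698     2.2480]
The output multiplier for sector j is the column-j sum of the Leontief inverse (I − A)⁻¹ = adj(I−A) / det(I−A).
Column M of adj(I−A): (0.195250, 0.023375, 0.134875, 0.034750); det(I−A) = 0.1260.
m_M = (0.195250 + 0.023375 + 0.134875 + 0.034750) / 0.1260 = 0.38825 / 0.1260 ≈ 3.081.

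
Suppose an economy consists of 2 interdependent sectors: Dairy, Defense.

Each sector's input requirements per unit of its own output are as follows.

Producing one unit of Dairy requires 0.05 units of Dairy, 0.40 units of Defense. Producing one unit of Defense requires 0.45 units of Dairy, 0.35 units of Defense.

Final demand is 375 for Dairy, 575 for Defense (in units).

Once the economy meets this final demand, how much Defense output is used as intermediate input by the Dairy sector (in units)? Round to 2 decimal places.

z_21 = 459.43

I − A =
  [   0.95    -0.45]
  [  -0.40     0.65]
det(I−A) = (0.95)(0.65) − (-0.45)(-0.40) = 0.4375
adj(I−A) = [[0.65, 0.45], [0.40, 0.95]]
(I − A)⁻¹ = adj(I−A) / det(I−A) ≈
  [   1.4857     1.0286]
  [   0.9143     2.1714]
First solve x = (I − A)⁻¹ d = adj(I−A)·d / det(I−A); in particular x_1 = (0.65·375 + 0.45·575) / 0.4375 = 502.50 / 0.4375 ≈ 1148.5714.
Intermediate flow from 2 to 1: z_21 = a_21 · x_1 = 0.40 × 502.50 / 0.4375 = 201.00 / 0.4375 ≈ 459.43.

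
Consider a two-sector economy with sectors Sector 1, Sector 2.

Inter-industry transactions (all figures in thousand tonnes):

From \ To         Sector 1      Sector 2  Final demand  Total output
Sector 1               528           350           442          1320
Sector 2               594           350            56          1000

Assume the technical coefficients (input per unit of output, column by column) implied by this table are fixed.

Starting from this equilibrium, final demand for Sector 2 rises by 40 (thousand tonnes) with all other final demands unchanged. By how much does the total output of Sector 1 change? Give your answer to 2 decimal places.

Δx_1 = 60.22

Technical coefficients a_ij = z_ij / X_j:
  a_11 = 528/1320 = 0.40, a_21 = 594/1320 = 0.45
  a_12 = 350/1000 = 0.35, a_22 = 350/1000 = 0.35
I − A =
  [   0.60    -0.35]
  [  -0.45     0.65]
det(I−A) = (0.60)(0.65) − (-0.35)(-0.45) = 0.2325
adj(I−A) = [[0.65, 0.35], [0.45, 0.60]]
(I − A)⁻¹ = adj(I−A) / det(I−A) ≈
  [   2.7957     1.5054]
  [   1.9355     2.5806]
Δx = (I − A)⁻¹ Δd with Δd having +40 in the Sector 2 component and 0 elsewhere.
So Δx_1 = L_12 · (+40), where L_12 = adj(I−A)_12 / det(I−A) = 0.35 / 0.2325.
Δx_1 = 0.35 × (+40) / 0.2325 = 14.00 / 0.2325 ≈ 60.22.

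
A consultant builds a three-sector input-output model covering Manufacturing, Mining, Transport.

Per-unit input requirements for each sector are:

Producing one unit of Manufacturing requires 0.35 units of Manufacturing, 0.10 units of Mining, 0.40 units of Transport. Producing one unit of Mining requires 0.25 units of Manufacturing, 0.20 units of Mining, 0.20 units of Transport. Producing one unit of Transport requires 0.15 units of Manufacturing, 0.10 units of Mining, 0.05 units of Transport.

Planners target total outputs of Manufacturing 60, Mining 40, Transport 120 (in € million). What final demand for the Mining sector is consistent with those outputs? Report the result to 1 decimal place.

I − A =
  [   0.65    -0.25    -0.15]
  [  -0.10     0.80    -0.10]
  [  -0.40    -0.20     0.95]
d = (I − A) x:
  d_1 = (+0.65)·60 + (-0.25)·40 + (-0.15)·120 = 11.0
  d_2 = (-0.10)·60 + (+0.80)·40 + (-0.10)·120 = 14.0
  d_3 = (-0.40)·60 + (-0.20)·40 + (+0.95)·120 = 82.0

d_2 = 14.0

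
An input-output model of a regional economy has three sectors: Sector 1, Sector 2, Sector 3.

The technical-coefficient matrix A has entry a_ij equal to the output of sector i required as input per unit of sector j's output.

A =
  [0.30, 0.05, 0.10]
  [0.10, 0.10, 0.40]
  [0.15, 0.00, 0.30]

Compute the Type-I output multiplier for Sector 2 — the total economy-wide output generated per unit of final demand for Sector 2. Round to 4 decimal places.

m_2 = 1.2292

I − A =
  [   0.70    -0.05    -0.10]
  [  -0.10     0.90    -0.40]
  [  -0.15     0.00     0.70]
Cofactors of I−A, C_ij = (−1)^(i+j)·(minor ij) (rows/columns in the sector order above):
  C_11 = (0.90)(0.70) − (-0.40)(0.00) = 0.6300
  C_12 = −[(-0.10)(0.70) − (-0.40)(-0.15)] = 0.1300
  C_13 = (-0.10)(0.00) − (0.90)(-0.15) = 0.1350
  C_21 = −[(-0.05)(0.70) − (-0.10)(0.00)] = 0.0350
  C_22 = (0.70)(0.70) − (-0.10)(-0.15) = 0.4750
  C_23 = −[(0.70)(0.00) − (-0.05)(-0.15)] = 0.0075
  C_31 = (-0.05)(-0.40) − (-0.10)(0.90) = 0.1100
  C_32 = −[(0.70)(-0.40) − (-0.10)(-0.10)] = 0.2900
  C_33 = (0.70)(0.90) − (-0.05)(-0.10) = 0.6250
det(I−A) = Σ_j (I−A)_1j·C_1j = (0.70)(0.6300) + (-0.05)(0.1300) + (-0.10)(0.1350) = 0.4210
adj(I−A) = Cᵀ =
  [ 0.6300   0.0350   0.1100]
  [ 0.1300   0.4750   0.2900]
  [ 0.1350   0.0075   0.6250]
(I − A)⁻¹ = adj(I−A) / det(I−A) ≈
  [   1.49644     0.08314     0.26128]
  [   0.30879     1.12827     0.68884]
  [   0.32067     0.01781     1.48456]
The output multiplier for sector j is the column-j sum of the Leontief inverse (I − A)⁻¹ = adj(I−A) / det(I−A).
Column 2 of adj(I−A): (0.0350, 0.4750, 0.0075); det(I−A) = 0.4210.
m_2 = (0.0350 + 0.4750 + 0.0075) / 0.4210 = 0.5175 / 0.4210 ≈ 1.2292.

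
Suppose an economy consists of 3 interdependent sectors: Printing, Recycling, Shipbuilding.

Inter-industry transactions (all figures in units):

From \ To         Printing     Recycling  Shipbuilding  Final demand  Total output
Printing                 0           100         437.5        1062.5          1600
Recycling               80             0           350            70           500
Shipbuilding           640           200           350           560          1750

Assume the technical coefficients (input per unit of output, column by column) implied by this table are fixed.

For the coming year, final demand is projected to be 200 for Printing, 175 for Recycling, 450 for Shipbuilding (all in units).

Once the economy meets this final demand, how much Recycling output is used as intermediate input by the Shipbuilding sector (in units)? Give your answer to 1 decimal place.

Technical coefficients a_ij = z_ij / X_j:
  a_11 = 0/1600 = 0.00, a_21 = 80/1600 = 0.05, a_31 = 640/1600 = 0.40
  a_12 = 100/500 = 0.20, a_22 = 0/500 = 0.00, a_32 = 200/500 = 0.40
  a_13 = 437.5/1750 = 0.25, a_23 = 350/1750 = 0.20, a_33 = 350/1750 = 0.20
I − A =
  [   1.00    -0.20    -0.25]
  [  -0.05     1.00    -0.20]
  [  -0.40    -0.40     0.80]
Cofactors of I−A, C_ij = (−1)^(i+j)·(minor ij) (rows/columns in the sector order above):
  C_11 = (1.00)(0.80) − (-0.20)(-0.40) = 0.7200
  C_12 = −[(-0.05)(0.80) − (-0.20)(-0.40)] = 0.1200
  C_13 = (-0.05)(-0.40) − (1.00)(-0.40) = 0.4200
  C_21 = −[(-0.20)(0.80) − (-0.25)(-0.40)] = 0.2600
  C_22 = (1.00)(0.80) − (-0.25)(-0.40) = 0.7000
  C_23 = −[(1.00)(-0.40) − (-0.20)(-0.40)] = 0.4800
  C_31 = (-0.20)(-0.20) − (-0.25)(1.00) = 0.2900
  C_32 = −[(1.00)(-0.20) − (-0.25)(-0.05)] = 0.2125
  C_33 = (1.00)(1.00) − (-0.20)(-0.05) = 0.9900
det(I−A) = Σ_j (I−A)_1j·C_1j = (1.00)(0.7200) + (-0.20)(0.1200) + (-0.25)(0.4200) = 0.5910
adj(I−A) = Cᵀ =
  [ 0.7200   0.2600   0.2900]
  [ 0.1200   0.7000   0.2125]
  [ 0.4200   0.4800   0.9900]
(I − A)⁻¹ = adj(I−A) / det(I−A) ≈
  [   1.2183     0.4399     0.4907]
  [   0.2030     1.1844     0.3596]
  [   0.7107     0.8122     1.6751]
First solve x = (I − A)⁻¹ d = adj(I−A)·d / det(I−A); in particular x_3 = (0.4200·200 + 0.4800·175 + 0.9900·450) / 0.5910 = 613.50 / 0.5910 ≈ 1038.071.
Intermediate flow from 2 to 3: z_23 = a_23 · x_3 = 0.20 × 613.50 / 0.5910 = 122.70 / 0.5910 ≈ 207.6.

z_23 = 207.6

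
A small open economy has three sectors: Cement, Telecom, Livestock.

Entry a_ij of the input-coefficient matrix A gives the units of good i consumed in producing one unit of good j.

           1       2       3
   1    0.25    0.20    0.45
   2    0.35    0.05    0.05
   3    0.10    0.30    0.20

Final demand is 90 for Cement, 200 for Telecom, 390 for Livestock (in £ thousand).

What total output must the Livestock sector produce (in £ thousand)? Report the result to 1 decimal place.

x_3 = 771.3

I − A =
  [   0.75    -0.20    -0.45]
  [  -0.35     0.95    -0.05]
  [  -0.10    -0.30     0.80]
Cofactors of I−A, C_ij = (−1)^(i+j)·(minor ij) (rows/columns in the sector order above):
  C_11 = (0.95)(0.80) − (-0.05)(-0.30) = 0.7450
  C_12 = −[(-0.35)(0.80) − (-0.05)(-0.10)] = 0.2850
  C_13 = (-0.35)(-0.30) − (0.95)(-0.10) = 0.2000
  C_21 = −[(-0.20)(0.80) − (-0.45)(-0.30)] = 0.2950
  C_22 = (0.75)(0.80) − (-0.45)(-0.10) = 0.5550
  C_23 = −[(0.75)(-0.30) − (-0.20)(-0.10)] = 0.2450
  C_31 = (-0.20)(-0.05) − (-0.45)(0.95) = 0.4375
  C_32 = −[(0.75)(-0.05) − (-0.45)(-0.35)] = 0.1950
  C_33 = (0.75)(0.95) − (-0.20)(-0.35) = 0.6425
det(I−A) = Σ_j (I−A)_1j·C_1j = (0.75)(0.7450) + (-0.20)(0.2850) + (-0.45)(0.2000) = 0.41175
adj(I−A) = Cᵀ =
  [ 0.7450   0.2950   0.4375]
  [ 0.2850   0.5550   0.1950]
  [ 0.2000   0.2450   0.6425]
(I − A)⁻¹ = adj(I−A) / det(I−A) ≈
  [   1.8094     0.7165     1.0625]
  [   0.6922     1.3479     0.4736]
  [   0.4857     0.5950     1.5604]
x = (I − A)⁻¹ d = adj(I−A)·d / det(I−A), with det(I−A) = 0.41175:
  x_1 = (0.7450·90 + 0.2950·200 + 0.4375·390) / 0.41175 = 296.675 / 0.41175 ≈ 720.5
  x_2 = (0.2850·90 + 0.5550·200 + 0.1950·390) / 0.41175 = 212.70 / 0.41175 ≈ 516.6
  x_3 = (0.2000·90 + 0.2450·200 + 0.6425·390) / 0.41175 = 317.575 / 0.41175 ≈ 771.3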